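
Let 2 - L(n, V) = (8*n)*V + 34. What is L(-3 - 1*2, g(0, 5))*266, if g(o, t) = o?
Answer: -8512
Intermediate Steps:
L(n, V) = -32 - 8*V*n (L(n, V) = 2 - ((8*n)*V + 34) = 2 - (8*V*n + 34) = 2 - (34 + 8*V*n) = 2 + (-34 - 8*V*n) = -32 - 8*V*n)
L(-3 - 1*2, g(0, 5))*266 = (-32 - 8*0*(-3 - 1*2))*266 = (-32 - 8*0*(-3 - 2))*266 = (-32 - 8*0*(-5))*266 = (-32 + 0)*266 = -32*266 = -8512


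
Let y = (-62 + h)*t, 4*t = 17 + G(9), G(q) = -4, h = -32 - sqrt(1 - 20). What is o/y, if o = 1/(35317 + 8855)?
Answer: I/(143559*(sqrt(19) - 94*I)) ≈ -7.3945e-8 + 3.4289e-9*I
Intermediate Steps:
h = -32 - I*sqrt(19) (h = -32 - sqrt(-19) = -32 - I*sqrt(19) ≈ -32.0 - 4.3589*I)
t = 13/4 (t = (17 - 4)/4 = (1/4)*13 = 13/4 ≈ 3.2500)
y = -611/2 - 13*I*sqrt(19)/4 (y = (-62 + (-32 - I*sqrt(19)))*(13/4) = (-94 - I*sqrt(19))*(13/4) = -611/2 - 13*I*sqrt(19)/4 ≈ -305.5 - 14.166*I)
o = 1/44172 ≈ 2.2639e-5
o/y = 1/(44172*(-611/2 - 13*I*sqrt(19)/4))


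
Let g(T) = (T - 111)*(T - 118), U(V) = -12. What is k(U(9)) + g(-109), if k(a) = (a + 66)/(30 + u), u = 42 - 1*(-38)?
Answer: 2746727/55 ≈ 49941.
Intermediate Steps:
u = 80 (u = 42 + 38 = 80)
g(T) = (-118 + T)*(-111 + T) (g(T) = (-111 + T)*(-118 + T) = (-118 + T)*(-111 + T))
k(a) = ⅗ + a/110 (k(a) = (a + 66)/(30 + 80) = (66 + a)/110 = (66 + a)*(1/110) = ⅗ + a/110)
k(U(9)) + g(-109) = (⅗ + (1/110)*(-12)) + (13098 + (-109)² - 229*(-109)) = (⅗ - 6/55) + (13098 + 11881 + 24961) = 27/55 + 49940 = 2746727/55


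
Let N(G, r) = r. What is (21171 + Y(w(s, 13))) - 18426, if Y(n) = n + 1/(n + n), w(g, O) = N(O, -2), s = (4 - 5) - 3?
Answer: 10971/4 ≈ 2742.8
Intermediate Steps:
s = -4 (s = -1 - 3 = -4)
w(g, O) = -2
Y(n) = n + 1/(2*n)
(21171 + Y(w(s, 13))) - 18426 = (21171 + (-2 + (½)/(-2))) - 18426 = (21171 + (-2 + (½)*(-½))) - 18426 = (21171 + (-2 - ¼)) - 18426 = (21171 - 9/4) - 18426 = 84675/4 - 18426 = 10971/4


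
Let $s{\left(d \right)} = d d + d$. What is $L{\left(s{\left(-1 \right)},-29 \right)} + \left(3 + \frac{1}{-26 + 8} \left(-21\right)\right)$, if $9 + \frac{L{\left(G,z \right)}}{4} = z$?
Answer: $- \frac{887}{6} \approx -147.83$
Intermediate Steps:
$s{\left(d \right)} = d + d^{2}$ ($s{\left(d \right)} = d^{2} + d = d + d^{2}$)
$L{\left(G,z \right)} = -36 + 4 z$
$L{\left(s{\left(-1 \right)},-29 \right)} + \left(3 + \frac{1}{-26 + 8} \left(-21\right)\right) = \left(-36 + 4 \left(-29\right)\right) + \left(3 + \frac{1}{-26 + 8} \left(-21\right)\right) = \left(-36 - 116\right) + \left(3 + \frac{1}{-18} \left(-21\right)\right) = -152 + \left(3 - - \frac{7}{6}\right) = -152 + \left(3 + \frac{7}{6}\right) = -152 + \frac{25}{6} = - \frac{887}{6}$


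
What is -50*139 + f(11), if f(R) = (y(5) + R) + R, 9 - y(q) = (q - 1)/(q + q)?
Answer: -34597/5 ≈ -6919.4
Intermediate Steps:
y(q) = 9 - (-1 + q)/(2*q) (y(q) = 9 - (q - 1)/(q + q) = 9 - (-1 + q)/(2*q))
f(R) = 43/5 + 2*R (f(R) = ((½)*(1 + 17*5)/5 + R) + R = ((½)*(⅕)*(1 + 85) + R) + R = ((½)*(⅕)*86 + R) + R = (43/5 + R) + R = 43/5 + 2*R)
-50*139 + f(11) = -50*139 + (43/5 + 2*11) = -6950 + (43/5 + 22) = -6950 + 153/5 = -34597/5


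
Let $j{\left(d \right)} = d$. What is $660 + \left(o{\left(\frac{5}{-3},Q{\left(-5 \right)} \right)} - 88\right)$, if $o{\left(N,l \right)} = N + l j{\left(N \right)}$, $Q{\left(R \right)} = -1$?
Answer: $572$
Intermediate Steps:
$o{\left(N,l \right)} = N + N l$ ($o{\left(N,l \right)} = N + l N = N + N l$)
$660 + \left(o{\left(\frac{5}{-3},Q{\left(-5 \right)} \right)} - 88\right) = 660 - \left(88 - \frac{5}{-3} \left(1 - 1\right)\right) = 660 - \left(88 - 5 \left(- \frac{1}{3}\right) 0\right) = 660 - 88 = 572$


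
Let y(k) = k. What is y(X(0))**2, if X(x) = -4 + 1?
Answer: 9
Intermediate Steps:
X(x) = -3
y(X(0))**2 = (-3)**2 = 9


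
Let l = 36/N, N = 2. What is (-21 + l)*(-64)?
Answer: 192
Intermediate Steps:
l = 18 (l = 36/2 = 36*(½) = 18)
(-21 + l)*(-64) = (-21 + 18)*(-64) = -3*(-64) = 192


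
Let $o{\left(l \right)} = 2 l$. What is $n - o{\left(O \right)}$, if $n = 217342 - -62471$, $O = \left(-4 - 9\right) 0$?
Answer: $279813$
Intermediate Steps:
$O = 0$ ($O = \left(-13\right) 0 = 0$)
$n = 279813$ ($n = 217342 + 62471 = 279813$)
$n - o{\left(O \right)} = 279813 - 2 \cdot 0 = 279813 - 0 = 279813 + 0 = 279813$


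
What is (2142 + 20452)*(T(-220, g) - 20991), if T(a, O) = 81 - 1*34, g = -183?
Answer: -473208736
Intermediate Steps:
T(a, O) = 47 (T(a, O) = 81 - 34 = 47)
(2142 + 20452)*(T(-220, g) - 20991) = (2142 + 20452)*(47 - 20991) = 22594*(-20944) = -473208736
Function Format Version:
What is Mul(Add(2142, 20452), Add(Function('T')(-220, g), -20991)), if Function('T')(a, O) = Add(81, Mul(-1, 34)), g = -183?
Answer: -473208736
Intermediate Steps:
Function('T')(a, O) = 47 (Function('T')(a, O) = Add(81, -34) = 47)
Mul(Add(2142, 20452), Add(Function('T')(-220, g), -20991)) = Mul(Add(2142, 20452), Add(47, -20991)) = Mul(22594, -20944) = -473208736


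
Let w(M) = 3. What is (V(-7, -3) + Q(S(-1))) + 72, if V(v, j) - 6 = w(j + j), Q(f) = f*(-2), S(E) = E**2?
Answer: 79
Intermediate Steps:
Q(f) = -2*f
V(v, j) = 9 (V(v, j) = 6 + 3 = 9)
(V(-7, -3) + Q(S(-1))) + 72 = (9 - 2*(-1)**2) + 72 = (9 - 2*1) + 72 = (9 - 2) + 72 = 7 + 72 = 79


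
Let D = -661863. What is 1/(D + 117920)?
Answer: -1/543943 ≈ -1.8384e-6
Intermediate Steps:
1/(D + 117920) = 1/(-661863 + 117920) = 1/(-543943) = -1/543943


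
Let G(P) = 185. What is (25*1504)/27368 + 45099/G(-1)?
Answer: 155153179/632885 ≈ 245.15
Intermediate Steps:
(25*1504)/27368 + 45099/G(-1) = (25*1504)/27368 + 45099/185 = 37600*(1/27368) + 45099*(1/185) = 4700/3421 + 45099/185 = 155153179/632885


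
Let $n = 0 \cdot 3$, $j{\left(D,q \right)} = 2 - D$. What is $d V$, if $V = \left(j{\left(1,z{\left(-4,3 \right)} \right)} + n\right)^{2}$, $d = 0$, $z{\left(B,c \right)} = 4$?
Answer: $0$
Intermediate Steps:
$n = 0$
$V = 1$ ($V = \left(\left(2 - 1\right) + 0\right)^{2} = \left(1 + 0\right)^{2} = 1^{2} = 1$)
$d V = 0 \cdot 1 = 0$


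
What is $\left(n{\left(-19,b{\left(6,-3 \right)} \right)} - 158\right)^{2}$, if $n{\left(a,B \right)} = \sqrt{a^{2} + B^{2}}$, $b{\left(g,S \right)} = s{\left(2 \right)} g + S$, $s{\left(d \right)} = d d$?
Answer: $\left(158 - \sqrt{802}\right)^{2} \approx 16817.0$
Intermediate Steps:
$s{\left(d \right)} = d^{2}$
$b{\left(g,S \right)} = S + 4 g$ ($b{\left(g,S \right)} = 2^{2} g + S = 4 g + S = S + 4 g$)
$n{\left(a,B \right)} = \sqrt{B^{2} + a^{2}}$
$\left(n{\left(-19,b{\left(6,-3 \right)} \right)} - 158\right)^{2} = \left(\sqrt{\left(-3 + 4 \cdot 6\right)^{2} + \left(-19\right)^{2}} - 158\right)^{2} = \left(\sqrt{\left(-3 + 24\right)^{2} + 361} - 158\right)^{2} = \left(\sqrt{21^{2} + 361} - 158\right)^{2} = \left(\sqrt{441 + 361} - 158\right)^{2} = \left(\sqrt{802} - 158\right)^{2} = \left(-158 + \sqrt{802}\right)^{2}$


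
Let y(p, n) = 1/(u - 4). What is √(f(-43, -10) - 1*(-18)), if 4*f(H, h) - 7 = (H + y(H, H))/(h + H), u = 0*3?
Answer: √896813/212 ≈ 4.4670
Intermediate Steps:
u = 0
y(p, n) = -¼ (y(p, n) = 1/(0 - 4) = 1/(-4) = -¼)
f(H, h) = 7/4 + (-¼ + H)/(4*(H + h)) (f(H, h) = 7/4 + ((H - ¼)/(h + H))/4 = 7/4 + ((-¼ + H)/(H + h))/4 = 7/4 + (-¼ + H)/(4*(H + h)))
√(f(-43, -10) - 1*(-18)) = √((-1 + 28*(-10) + 32*(-43))/(16*(-43 - 10)) - 1*(-18)) = √((1/16)*(-1 - 280 - 1376)/(-53) + 18) = √((1/16)*(-1/53)*(-1657) + 18) = √(1657/848 + 18) = √(16921/848) = √896813/212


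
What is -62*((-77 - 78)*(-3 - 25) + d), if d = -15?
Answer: -268150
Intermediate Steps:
-62*((-77 - 78)*(-3 - 25) + d) = -62*((-77 - 78)*(-3 - 25) - 15) = -62*(-155*(-28) - 15) = -62*(4340 - 15) = -62*4325 = -268150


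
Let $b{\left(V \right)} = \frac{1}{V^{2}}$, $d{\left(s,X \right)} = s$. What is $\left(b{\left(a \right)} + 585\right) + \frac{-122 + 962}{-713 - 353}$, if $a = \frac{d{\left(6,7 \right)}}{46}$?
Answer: $\frac{3084422}{4797} \approx 642.99$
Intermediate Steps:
$a = \frac{3}{23}$ ($a = \frac{6}{46} = 6 \cdot \frac{1}{46} = \frac{3}{23} \approx 0.13043$)
$b{\left(V \right)} = \frac{1}{V^{2}}$
$\left(b{\left(a \right)} + 585\right) + \frac{-122 + 962}{-713 - 353} = \left(\frac{1}{\frac{9}{529}} + 585\right) + \frac{-122 + 962}{-713 - 353} = \left(\frac{529}{9} + 585\right) + \frac{840}{-1066} = \frac{5794}{9} + 840 \left(- \frac{1}{1066}\right) = \frac{5794}{9} - \frac{420}{533} = \frac{3084422}{4797}$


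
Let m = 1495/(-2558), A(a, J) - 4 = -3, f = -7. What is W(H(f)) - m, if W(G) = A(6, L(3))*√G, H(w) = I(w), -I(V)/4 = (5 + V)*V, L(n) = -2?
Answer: 1495/2558 + 2*I*√14 ≈ 0.58444 + 7.4833*I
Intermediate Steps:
I(V) = -4*V*(5 + V) (I(V) = -4*(5 + V)*V = -4*V*(5 + V))
H(w) = -4*w*(5 + w)
A(a, J) = 1 (A(a, J) = 4 - 3 = 1)
W(G) = √G (W(G) = 1*√G = √G)
m = -1495/2558 (m = 1495*(-1/2558) = -1495/2558 ≈ -0.58444)
W(H(f)) - m = √(-4*(-7)*(5 - 7)) - 1*(-1495/2558) = √(-4*(-7)*(-2)) + 1495/2558 = √(-56) + 1495/2558 = 2*I*√14 + 1495/2558 = 1495/2558 + 2*I*√14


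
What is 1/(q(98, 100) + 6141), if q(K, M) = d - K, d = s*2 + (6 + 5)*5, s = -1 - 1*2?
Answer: 1/6092 ≈ 0.00016415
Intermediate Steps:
s = -3 (s = -1 - 2 = -3)
d = 49 (d = -3*2 + (6 + 5)*5 = -6 + 11*5 = -6 + 55 = 49)
q(K, M) = 49 - K
1/(q(98, 100) + 6141) = 1/((49 - 1*98) + 6141) = 1/((49 - 98) + 6141) = 1/(-49 + 6141) = 1/6092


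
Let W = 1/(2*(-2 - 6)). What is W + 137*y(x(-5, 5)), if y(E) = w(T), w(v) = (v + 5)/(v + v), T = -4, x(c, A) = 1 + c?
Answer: -275/16 ≈ -17.188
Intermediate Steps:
W = -1/16 (W = 1/(2*(-8)) = 1/(-16) = -1/16 ≈ -0.062500)
w(v) = (5 + v)/(2*v) (w(v) = (5 + v)/((2*v)) = (5 + v)*(1/(2*v)) = (5 + v)/(2*v))
y(E) = -⅛ (y(E) = (½)*(5 - 4)/(-4) = (½)*(-¼)*1 = -⅛)
W + 137*y(x(-5, 5)) = -1/16 + 137*(-⅛) = -1/16 - 137/8 = -275/16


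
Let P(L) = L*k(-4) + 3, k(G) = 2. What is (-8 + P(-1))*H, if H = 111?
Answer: -777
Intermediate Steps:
P(L) = 3 + 2*L (P(L) = L*2 + 3 = 2*L + 3 = 3 + 2*L)
(-8 + P(-1))*H = (-8 + (3 + 2*(-1)))*111 = (-8 + (3 - 2))*111 = (-8 + 1)*111 = -7*111 = -777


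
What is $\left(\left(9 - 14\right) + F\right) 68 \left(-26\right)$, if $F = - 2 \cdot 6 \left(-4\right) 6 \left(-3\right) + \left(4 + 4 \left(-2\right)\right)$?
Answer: $1543464$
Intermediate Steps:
$F = -868$ ($F = - 2 \left(\left(-24\right) 6\right) \left(-3\right) + \left(4 - 8\right) = \left(-2\right) \left(-144\right) \left(-3\right) - 4 = 288 \left(-3\right) - 4 = -864 - 4 = -868$)
$\left(\left(9 - 14\right) + F\right) 68 \left(-26\right) = \left(\left(9 - 14\right) - 868\right) 68 \left(-26\right) = \left(-5 - 868\right) 68 \left(-26\right) = \left(-873\right) 68 \left(-26\right) = \left(-59364\right) \left(-26\right) = 1543464$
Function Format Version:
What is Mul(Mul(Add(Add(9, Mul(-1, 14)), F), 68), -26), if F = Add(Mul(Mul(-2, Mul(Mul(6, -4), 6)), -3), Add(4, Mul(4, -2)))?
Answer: 1543464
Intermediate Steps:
F = -868 (F = Add(Mul(Mul(-2, Mul(-24, 6)), -3), Add(4, -8)) = Add(Mul(Mul(-2, -144), -3), -4) = Add(Mul(288, -3), -4) = Add(-864, -4) = -868)
Mul(Mul(Add(Add(9, Mul(-1, 14)), F), 68), -26) = Mul(Mul(Add(Add(9, Mul(-1, 14)), -868), 68), -26) = Mul(Mul(Add(Add(9, -14), -868), 68), -26) = Mul(Mul(Add(-5, -868), 68), -26) = Mul(Mul(-873, 68), -26) = Mul(-59364, -26) = 1543464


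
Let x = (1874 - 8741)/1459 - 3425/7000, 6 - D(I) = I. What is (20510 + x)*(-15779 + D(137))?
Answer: -13327206488187/40852 ≈ -3.2623e+8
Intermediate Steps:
D(I) = 6 - I
x = -2122643/408520 (x = -6867*1/1459 - 3425*1/7000 = -6867/1459 - 137/280 = -2122643/408520 ≈ -5.1959)
(20510 + x)*(-15779 + D(137)) = (20510 - 2122643/408520)*(-15779 + (6 - 1*137)) = 8376622557*(-15779 + (6 - 137))/408520 = 8376622557*(-15779 - 131)/408520 = (8376622557/408520)*(-15910) = -13327206488187/40852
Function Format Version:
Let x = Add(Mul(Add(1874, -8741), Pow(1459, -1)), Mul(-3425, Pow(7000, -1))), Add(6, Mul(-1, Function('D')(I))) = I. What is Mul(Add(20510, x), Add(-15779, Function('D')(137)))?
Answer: Rational(-13327206488187, 40852) ≈ -3.2623e+8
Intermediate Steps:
Function('D')(I) = Add(6, Mul(-1, I))
x = Rational(-2122643, 408520) (x = Add(Mul(-6867, Rational(1, 1459)), Mul(-3425, Rational(1, 7000))) = Add(Rational(-6867, 1459), Rational(-137, 280)) = Rational(-2122643, 408520) ≈ -5.1959)
Mul(Add(20510, x), Add(-15779, Function('D')(137))) = Mul(Add(20510, Rational(-2122643, 408520)), Add(-15779, Add(6, Mul(-1, 137)))) = Mul(Rational(8376622557, 408520), Add(-15779, Add(6, -137))) = Mul(Rational(8376622557, 408520), Add(-15779, -131)) = Mul(Rational(8376622557, 408520), -15910) = Rational(-13327206488187, 40852)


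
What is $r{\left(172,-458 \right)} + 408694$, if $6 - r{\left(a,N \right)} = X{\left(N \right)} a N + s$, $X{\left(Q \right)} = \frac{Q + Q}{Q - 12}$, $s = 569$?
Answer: $\frac{131990193}{235} \approx 5.6166 \cdot 10^{5}$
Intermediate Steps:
$X{\left(Q \right)} = \frac{2 Q}{-12 + Q}$
$r{\left(a,N \right)} = -563 - \frac{2 a N^{2}}{-12 + N}$ ($r{\left(a,N \right)} = 6 - \left(\frac{2 N}{-12 + N} a N + 569\right) = 6 - \left(\frac{2 N a}{-12 + N} N + 569\right) = 6 - \left(\frac{2 a N^{2}}{-12 + N} + 569\right) = 6 - \left(569 + \frac{2 a N^{2}}{-12 + N}\right) = -563 - \frac{2 a N^{2}}{-12 + N}$)
$r{\left(172,-458 \right)} + 408694 = \frac{6756 - -257854 - 344 \left(-458\right)^{2}}{-12 - 458} + 408694 = \frac{6756 + 257854 - 344 \cdot 209764}{-470} + 408694 = - \frac{6756 + 257854 - 72158816}{470} + 408694 = \left(- \frac{1}{470}\right) \left(-71894206\right) + 408694 = \frac{35947103}{235} + 408694 = \frac{131990193}{235}$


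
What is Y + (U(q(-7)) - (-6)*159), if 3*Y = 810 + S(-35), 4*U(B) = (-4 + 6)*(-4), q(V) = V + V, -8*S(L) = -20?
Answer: 7337/6 ≈ 1222.8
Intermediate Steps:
S(L) = 5/2 (S(L) = -1/8*(-20) = 5/2)
q(V) = 2*V
U(B) = -2 (U(B) = ((-4 + 6)*(-4))/4 = (2*(-4))/4 = (1/4)*(-8) = -2)
Y = 1625/6 (Y = (810 + 5/2)/3 = (1/3)*(1625/2) = 1625/6 ≈ 270.83)
Y + (U(q(-7)) - (-6)*159) = 1625/6 + (-2 - (-6)*159) = 1625/6 + (-2 - 1*(-954)) = 1625/6 + (-2 + 954) = 1625/6 + 952 = 7337/6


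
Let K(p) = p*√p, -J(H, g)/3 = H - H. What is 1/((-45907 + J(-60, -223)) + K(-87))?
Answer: I/(29*(-1583*I + 3*√87)) ≈ -2.1776e-5 + 3.8493e-7*I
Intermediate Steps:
J(H, g) = 0 (J(H, g) = -3*(H - H) = -3*0 = 0)
K(p) = p^(3/2)
1/((-45907 + J(-60, -223)) + K(-87)) = 1/((-45907 + 0) + (-87)^(3/2)) = 1/(-45907 - 87*I*√87)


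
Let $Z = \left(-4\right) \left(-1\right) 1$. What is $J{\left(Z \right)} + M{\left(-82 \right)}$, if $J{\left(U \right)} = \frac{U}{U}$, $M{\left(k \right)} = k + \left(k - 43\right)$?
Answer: $-206$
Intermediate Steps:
$Z = 4$ ($Z = 4 \cdot 1 = 4$)
$M{\left(k \right)} = -43 + 2 k$ ($M{\left(k \right)} = k + \left(k - 43\right) = k + \left(-43 + k\right) = -43 + 2 k$)
$J{\left(U \right)} = 1$
$J{\left(Z \right)} + M{\left(-82 \right)} = 1 + \left(-43 + 2 \left(-82\right)\right) = 1 - 207 = -206$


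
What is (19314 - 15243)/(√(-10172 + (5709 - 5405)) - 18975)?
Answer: -77247225/360060493 - 8142*I*√2467/360060493 ≈ -0.21454 - 0.0011232*I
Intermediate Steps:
(19314 - 15243)/(√(-10172 + (5709 - 5405)) - 18975) = 4071/(√(-10172 + 304) - 18975) = 4071/(√(-9868) - 18975) = 4071/(2*I*√2467 - 18975) = 4071/(-18975 + 2*I*√2467)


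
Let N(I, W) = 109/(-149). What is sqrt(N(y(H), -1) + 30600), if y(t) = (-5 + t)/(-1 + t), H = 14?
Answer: sqrt(679334359)/149 ≈ 174.93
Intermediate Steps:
y(t) = (-5 + t)/(-1 + t)
N(I, W) = -109/149 (N(I, W) = 109*(-1/149) = -109/149)
sqrt(N(y(H), -1) + 30600) = sqrt(-109/149 + 30600) = sqrt(4559291/149) = sqrt(679334359)/149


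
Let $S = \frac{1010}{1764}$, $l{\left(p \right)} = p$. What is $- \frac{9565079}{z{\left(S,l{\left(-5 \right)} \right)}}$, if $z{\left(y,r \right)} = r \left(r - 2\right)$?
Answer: $- \frac{9565079}{35} \approx -2.7329 \cdot 10^{5}$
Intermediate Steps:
$S = \frac{505}{882}$ ($S = 1010 \cdot \frac{1}{1764} = \frac{505}{882} \approx 0.57256$)
$z{\left(y,r \right)} = r \left(-2 + r\right)$
$- \frac{9565079}{z{\left(S,l{\left(-5 \right)} \right)}} = - \frac{9565079}{\left(-5\right) \left(-2 - 5\right)} = - \frac{9565079}{\left(-5\right) \left(-7\right)} = - \frac{9565079}{35}$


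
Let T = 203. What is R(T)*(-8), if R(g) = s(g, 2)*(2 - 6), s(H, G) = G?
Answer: 64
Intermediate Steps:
R(g) = -8 (R(g) = 2*(2 - 6) = 2*(-4) = -8)
R(T)*(-8) = -8*(-8) = 64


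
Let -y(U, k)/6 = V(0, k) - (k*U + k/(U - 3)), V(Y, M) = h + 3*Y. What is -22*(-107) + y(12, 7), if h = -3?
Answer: 8642/3 ≈ 2880.7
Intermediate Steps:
V(Y, M) = -3 + 3*Y
y(U, k) = 18 + 6*U*k + 6*k/(-3 + U) (y(U, k) = -6*((-3 + 3*0) - (k*U + k/(U - 3))) = -6*((-3 + 0) - (U*k + k/(-3 + U))) = -6*(-3 - (U*k + k/(-3 + U))) = -6*(-3 + (-U*k - k/(-3 + U))) = -6*(-3 - U*k - k/(-3 + U)) = 18 + 6*U*k + 6*k/(-3 + U))
-22*(-107) + y(12, 7) = -22*(-107) + 6*(-9 + 7 + 3*12 + 7*12**2 - 3*12*7)/(-3 + 12) = 2354 + 6*(-9 + 7 + 36 + 7*144 - 252)/9 = 2354 + 6*(1/9)*(-9 + 7 + 36 + 1008 - 252) = 2354 + 6*(1/9)*790 = 2354 + 1580/3 = 8642/3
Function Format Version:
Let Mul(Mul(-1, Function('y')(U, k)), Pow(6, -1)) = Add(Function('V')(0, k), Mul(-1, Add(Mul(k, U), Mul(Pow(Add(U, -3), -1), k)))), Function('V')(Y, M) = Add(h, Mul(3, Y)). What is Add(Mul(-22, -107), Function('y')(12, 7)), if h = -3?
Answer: Rational(8642, 3) ≈ 2880.7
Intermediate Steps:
Function('V')(Y, M) = Add(-3, Mul(3, Y))
Function('y')(U, k) = Add(18, Mul(6, U, k), Mul(6, k, Pow(Add(-3, U), -1))) (Function('y')(U, k) = Mul(-6, Add(Add(-3, Mul(3, 0)), Mul(-1, Add(Mul(k, U), Mul(Pow(Add(U, -3), -1), k))))) = Mul(-6, Add(Add(-3, 0), Mul(-1, Add(Mul(U, k), Mul(Pow(Add(-3, U), -1), k))))) = Mul(-6, Add(-3, Mul(-1, Add(Mul(U, k), Mul(k, Pow(Add(-3, U), -1)))))) = Mul(-6, Add(-3, Add(Mul(-1, U, k), Mul(-1, k, Pow(Add(-3, U), -1))))) = Mul(-6, Add(-3, Mul(-1, U, k), Mul(-1, k, Pow(Add(-3, U), -1)))) = Add(18, Mul(6, U, k), Mul(6, k, Pow(Add(-3, U), -1))))
Add(Mul(-22, -107), Function('y')(12, 7)) = Add(Mul(-22, -107), Mul(6, Pow(Add(-3, 12), -1), Add(-9, 7, Mul(3, 12), Mul(7, Pow(12, 2)), Mul(-3, 12, 7)))) = Add(2354, Mul(6, Pow(9, -1), Add(-9, 7, 36, Mul(7, 144), -252))) = Add(2354, Mul(6, Rational(1, 9), Add(-9, 7, 36, 1008, -252))) = Add(2354, Mul(6, Rational(1, 9), 790)) = Add(2354, Rational(1580, 3)) = Rational(8642, 3)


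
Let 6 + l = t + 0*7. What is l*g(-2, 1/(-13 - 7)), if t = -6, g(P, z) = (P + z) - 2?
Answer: 243/5 ≈ 48.600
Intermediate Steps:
g(P, z) = -2 + P + z
l = -12 (l = -6 + (-6 + 0*7) = -6 + (-6 + 0) = -6 - 6 = -12)
l*g(-2, 1/(-13 - 7)) = -12*(-2 - 2 + 1/(-13 - 7)) = -12*(-2 - 2 + 1/(-20)) = -12*(-2 - 2 - 1/20) = -12*(-81/20) = 243/5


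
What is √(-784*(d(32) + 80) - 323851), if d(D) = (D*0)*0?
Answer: I*√386571 ≈ 621.75*I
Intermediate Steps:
d(D) = 0 (d(D) = 0*0 = 0)
√(-784*(d(32) + 80) - 323851) = √(-784*(0 + 80) - 323851) = √(-784*80 - 323851) = √(-62720 - 323851) = √(-386571) = I*√386571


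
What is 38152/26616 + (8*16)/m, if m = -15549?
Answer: 8191925/5747947 ≈ 1.4252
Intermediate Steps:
38152/26616 + (8*16)/m = 38152/26616 + (8*16)/(-15549) = 38152*(1/26616) + 128*(-1/15549) = 4769/3327 - 128/15549 = 8191925/5747947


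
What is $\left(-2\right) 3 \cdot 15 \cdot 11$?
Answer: $-990$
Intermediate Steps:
$\left(-2\right) 3 \cdot 15 \cdot 11 = \left(-6\right) 15 \cdot 11 = \left(-90\right) 11 = -990$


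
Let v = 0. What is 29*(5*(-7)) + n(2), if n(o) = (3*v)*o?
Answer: -1015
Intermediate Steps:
n(o) = 0 (n(o) = (3*0)*o = 0*o = 0)
29*(5*(-7)) + n(2) = 29*(5*(-7)) + 0 = 29*(-35) + 0 = -1015 + 0 = -1015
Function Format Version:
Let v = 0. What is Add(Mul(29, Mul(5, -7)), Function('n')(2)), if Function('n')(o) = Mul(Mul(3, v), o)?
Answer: -1015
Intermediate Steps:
Function('n')(o) = 0 (Function('n')(o) = Mul(Mul(3, 0), o) = Mul(0, o) = 0)
Add(Mul(29, Mul(5, -7)), Function('n')(2)) = Add(Mul(29, Mul(5, -7)), 0) = Add(Mul(29, -35), 0) = Add(-1015, 0) = -1015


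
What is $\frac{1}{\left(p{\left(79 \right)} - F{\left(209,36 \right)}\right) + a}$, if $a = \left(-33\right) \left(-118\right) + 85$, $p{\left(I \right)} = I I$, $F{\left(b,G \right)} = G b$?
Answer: $\frac{1}{2696} \approx 0.00037092$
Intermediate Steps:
$p{\left(I \right)} = I^{2}$
$a = 3979$ ($a = 3894 + 85 = 3979$)
$\frac{1}{\left(p{\left(79 \right)} - F{\left(209,36 \right)}\right) + a} = \frac{1}{\left(79^{2} - 36 \cdot 209\right) + 3979} = \frac{1}{\left(6241 - 7524\right) + 3979} = \frac{1}{-1283 + 3979} = \frac{1}{2696}$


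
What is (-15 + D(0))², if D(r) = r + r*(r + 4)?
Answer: 225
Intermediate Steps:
D(r) = r + r*(4 + r)
(-15 + D(0))² = (-15 + 0*(5 + 0))² = (-15 + 0*5)² = (-15 + 0)² = (-15)² = 225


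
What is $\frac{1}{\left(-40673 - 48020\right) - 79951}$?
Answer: $- \frac{1}{168644} \approx -5.9297 \cdot 10^{-6}$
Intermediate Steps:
$\frac{1}{\left(-40673 - 48020\right) - 79951} = \frac{1}{-88693 - 79951} = \frac{1}{-168644} = - \frac{1}{168644}$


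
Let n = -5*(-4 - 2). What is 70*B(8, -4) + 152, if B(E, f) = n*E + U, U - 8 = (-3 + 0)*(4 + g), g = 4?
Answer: 15832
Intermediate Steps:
U = -16 (U = 8 + (-3 + 0)*(4 + 4) = 8 - 3*8 = 8 - 24 = -16)
n = 30 (n = -5*(-6) = 30)
B(E, f) = -16 + 30*E (B(E, f) = 30*E - 16 = -16 + 30*E)
70*B(8, -4) + 152 = 70*(-16 + 30*8) + 152 = 70*(-16 + 240) + 152 = 70*224 + 152 = 15680 + 152 = 15832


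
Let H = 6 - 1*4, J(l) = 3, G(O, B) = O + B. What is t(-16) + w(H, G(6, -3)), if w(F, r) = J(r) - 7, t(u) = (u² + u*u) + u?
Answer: 492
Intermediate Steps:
G(O, B) = B + O
t(u) = u + 2*u² (t(u) = (u² + u²) + u = 2*u² + u = u + 2*u²)
H = 2 (H = 6 - 4 = 2)
w(F, r) = -4 (w(F, r) = 3 - 7 = -4)
t(-16) + w(H, G(6, -3)) = -16*(1 + 2*(-16)) - 4 = -16*(1 - 32) - 4 = -16*(-31) - 4 = 496 - 4 = 492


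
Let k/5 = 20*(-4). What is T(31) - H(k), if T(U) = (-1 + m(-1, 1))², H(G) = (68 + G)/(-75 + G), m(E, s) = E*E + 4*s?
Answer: 7268/475 ≈ 15.301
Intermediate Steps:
m(E, s) = E² + 4*s
k = -400 (k = 5*(20*(-4)) = 5*(-80) = -400)
H(G) = (68 + G)/(-75 + G)
T(U) = 16 (T(U) = (-1 + ((-1)² + 4*1))² = (-1 + (1 + 4))² = (-1 + 5)² = 4² = 16)
T(31) - H(k) = 16 - (68 - 400)/(-75 - 400) = 16 - (-332)/(-475) = 16 - (-1)*(-332)/475 = 16 - 1*332/475 = 16 - 332/475 = 7268/475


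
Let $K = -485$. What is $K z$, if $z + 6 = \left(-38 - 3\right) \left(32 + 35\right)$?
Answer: $1335205$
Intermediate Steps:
$z = -2753$ ($z = -6 + \left(-38 - 3\right) \left(32 + 35\right) = -6 - 2747 = -2753$)
$K z = \left(-485\right) \left(-2753\right) = 1335205$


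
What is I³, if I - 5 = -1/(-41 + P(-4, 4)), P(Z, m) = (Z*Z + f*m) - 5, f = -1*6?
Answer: 19902511/157464 ≈ 126.39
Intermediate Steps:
f = -6
P(Z, m) = -5 + Z² - 6*m (P(Z, m) = (Z*Z - 6*m) - 5 = (Z² - 6*m) - 5 = -5 + Z² - 6*m)
I = 271/54 (I = 5 - 1/(-41 + (-5 + (-4)² - 6*4)) = 5 - 1/(-41 + (-5 + 16 - 24)) = 5 - 1/(-41 - 13) = 5 - 1/(-54) = 5 - 1*(-1/54) = 5 + 1/54 = 271/54 ≈ 5.0185)
I³ = (271/54)³ = 19902511/157464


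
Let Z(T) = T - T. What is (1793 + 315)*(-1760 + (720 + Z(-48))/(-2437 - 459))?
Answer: -671619340/181 ≈ -3.7106e+6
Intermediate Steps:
Z(T) = 0
(1793 + 315)*(-1760 + (720 + Z(-48))/(-2437 - 459)) = (1793 + 315)*(-1760 + (720 + 0)/(-2437 - 459)) = 2108*(-1760 + 720/(-2896)) = 2108*(-1760 + 720*(-1/2896)) = 2108*(-1760 - 45/181) = 2108*(-318605/181) = -671619340/181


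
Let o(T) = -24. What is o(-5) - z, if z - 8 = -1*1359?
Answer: 1327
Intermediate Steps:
z = -1351 (z = 8 - 1*1359 = 8 - 1359 = -1351)
o(-5) - z = -24 - 1*(-1351) = -24 + 1351 = 1327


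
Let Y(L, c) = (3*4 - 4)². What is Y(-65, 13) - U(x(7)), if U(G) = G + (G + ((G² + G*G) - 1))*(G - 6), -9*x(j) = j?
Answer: 44417/729 ≈ 60.929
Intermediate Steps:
x(j) = -j/9
Y(L, c) = 64 (Y(L, c) = (12 - 4)² = 8² = 64)
U(G) = G + (-6 + G)*(-1 + G + 2*G²) (U(G) = G + (G + ((G² + G²) - 1))*(-6 + G) = G + (G + (2*G² - 1))*(-6 + G) = G + (G + (-1 + 2*G²))*(-6 + G) = G + (-1 + G + 2*G²)*(-6 + G) = G + (-6 + G)*(-1 + G + 2*G²))
Y(-65, 13) - U(x(7)) = 64 - (6 - 11*(-⅑*7)² - (-2)*7/3 + 2*(-⅑*7)³) = 64 - (6 - 11*(-7/9)² - 6*(-7/9) + 2*(-7/9)³) = 64 - (6 - 11*49/81 + 14/3 + 2*(-343/729)) = 64 - (6 - 539/81 + 14/3 - 686/729) = 64 - 1*2239/729 = 64 - 2239/729 = 44417/729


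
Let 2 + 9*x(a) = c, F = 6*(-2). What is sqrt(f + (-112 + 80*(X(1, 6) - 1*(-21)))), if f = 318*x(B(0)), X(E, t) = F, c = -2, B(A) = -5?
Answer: 10*sqrt(42)/3 ≈ 21.602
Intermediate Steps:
F = -12
X(E, t) = -12
x(a) = -4/9 (x(a) = -2/9 + (1/9)*(-2) = -2/9 - 2/9 = -4/9)
f = -424/3 (f = 318*(-4/9) = -424/3 ≈ -141.33)
sqrt(f + (-112 + 80*(X(1, 6) - 1*(-21)))) = sqrt(-424/3 + (-112 + 80*(-12 - 1*(-21)))) = sqrt(-424/3 + (-112 + 80*(-12 + 21))) = sqrt(-424/3 + (-112 + 80*9)) = sqrt(-424/3 + (-112 + 720)) = sqrt(-424/3 + 608) = sqrt(1400/3) = 10*sqrt(42)/3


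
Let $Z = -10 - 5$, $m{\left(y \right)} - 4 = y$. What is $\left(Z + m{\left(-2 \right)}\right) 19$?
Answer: $-247$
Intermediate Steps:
$m{\left(y \right)} = 4 + y$
$Z = -15$ ($Z = -10 - 5 = -15$)
$\left(Z + m{\left(-2 \right)}\right) 19 = \left(-15 + \left(4 - 2\right)\right) 19 = \left(-15 + 2\right) 19 = \left(-13\right) 19 = -247$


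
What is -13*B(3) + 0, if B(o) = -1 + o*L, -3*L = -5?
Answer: -52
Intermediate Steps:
L = 5/3 (L = -1/3*(-5) = 5/3 ≈ 1.6667)
B(o) = -1 + 5*o/3 (B(o) = -1 + o*(5/3) = -1 + 5*o/3)
-13*B(3) + 0 = -13*(-1 + (5/3)*3) + 0 = -13*(-1 + 5) + 0 = -13*4 + 0 = -52 + 0 = -52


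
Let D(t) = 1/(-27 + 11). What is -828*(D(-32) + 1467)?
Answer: -4858497/4 ≈ -1.2146e+6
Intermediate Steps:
D(t) = -1/16 (D(t) = 1/(-16) = -1/16)
-828*(D(-32) + 1467) = -828*(-1/16 + 1467) = -828*23471/16 = -4858497/4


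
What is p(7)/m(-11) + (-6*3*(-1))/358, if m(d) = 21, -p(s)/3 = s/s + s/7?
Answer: -295/1253 ≈ -0.23544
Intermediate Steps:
p(s) = -3 - 3*s/7 (p(s) = -3*(s/s + s/7) = -3*(1 + s*(1/7)) = -3*(1 + s/7) = -3 - 3*s/7)
p(7)/m(-11) + (-6*3*(-1))/358 = (-3 - 3/7*7)/21 + (-6*3*(-1))/358 = (-3 - 3)*(1/21) - 18*(-1)*(1/358) = -6*1/21 + 18*(1/358) = -2/7 + 9/179 = -295/1253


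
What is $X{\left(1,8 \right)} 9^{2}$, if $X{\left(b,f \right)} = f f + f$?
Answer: $5832$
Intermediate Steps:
$X{\left(b,f \right)} = f + f^{2}$ ($X{\left(b,f \right)} = f^{2} + f = f + f^{2}$)
$X{\left(1,8 \right)} 9^{2} = 8 \left(1 + 8\right) 9^{2} = 8 \cdot 9 \cdot 81 = 72 \cdot 81 = 5832$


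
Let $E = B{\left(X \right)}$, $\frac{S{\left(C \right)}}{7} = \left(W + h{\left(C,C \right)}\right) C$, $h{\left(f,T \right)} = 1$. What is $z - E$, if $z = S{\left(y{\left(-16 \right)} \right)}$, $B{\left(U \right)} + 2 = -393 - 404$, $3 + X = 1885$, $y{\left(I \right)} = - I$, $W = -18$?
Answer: $-1105$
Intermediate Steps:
$X = 1882$ ($X = -3 + 1885 = 1882$)
$S{\left(C \right)} = - 119 C$ ($S{\left(C \right)} = 7 \left(-18 + 1\right) C = 7 \left(- 17 C\right) = - 119 C$)
$B{\left(U \right)} = -799$ ($B{\left(U \right)} = -2 - 797 = -799$)
$z = -1904$ ($z = - 119 \left(\left(-1\right) \left(-16\right)\right) = \left(-119\right) 16 = -1904$)
$E = -799$
$z - E = -1904 - -799 = -1904 + 799 = -1105$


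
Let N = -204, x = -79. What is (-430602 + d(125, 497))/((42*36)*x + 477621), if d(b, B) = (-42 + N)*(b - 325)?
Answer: -42378/39797 ≈ -1.0649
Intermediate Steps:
d(b, B) = 79950 - 246*b (d(b, B) = (-42 - 204)*(b - 325) = -246*(-325 + b) = 79950 - 246*b)
(-430602 + d(125, 497))/((42*36)*x + 477621) = (-430602 + (79950 - 246*125))/((42*36)*(-79) + 477621) = (-430602 + (79950 - 30750))/(1512*(-79) + 477621) = (-430602 + 49200)/(-119448 + 477621) = -381402/358173 = -381402*1/358173 = -42378/39797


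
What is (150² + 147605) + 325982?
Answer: 496087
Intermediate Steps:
(150² + 147605) + 325982 = (22500 + 147605) + 325982 = 170105 + 325982 = 496087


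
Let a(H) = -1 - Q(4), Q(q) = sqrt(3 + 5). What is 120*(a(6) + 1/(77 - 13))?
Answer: -945/8 - 240*sqrt(2) ≈ -457.54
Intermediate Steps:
Q(q) = 2*sqrt(2) (Q(q) = sqrt(8) = 2*sqrt(2))
a(H) = -1 - 2*sqrt(2)
120*(a(6) + 1/(77 - 13)) = 120*((-1 - 2*sqrt(2)) + 1/(77 - 13)) = 120*((-1 - 2*sqrt(2)) + 1/64) = 120*(-63/64 - 2*sqrt(2)) = -945/8 - 240*sqrt(2)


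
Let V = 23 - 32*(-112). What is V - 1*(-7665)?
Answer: 11272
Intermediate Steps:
V = 3607 (V = 23 + 3584 = 3607)
V - 1*(-7665) = 3607 - 1*(-7665) = 3607 + 7665 = 11272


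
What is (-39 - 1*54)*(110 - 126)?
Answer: 1488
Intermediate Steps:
(-39 - 1*54)*(110 - 126) = (-39 - 54)*(-16) = -93*(-16) = 1488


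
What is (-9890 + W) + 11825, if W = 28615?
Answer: 30550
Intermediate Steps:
(-9890 + W) + 11825 = (-9890 + 28615) + 11825 = 18725 + 11825 = 30550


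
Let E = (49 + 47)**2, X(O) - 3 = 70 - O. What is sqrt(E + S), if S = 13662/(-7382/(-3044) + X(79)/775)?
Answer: 6*sqrt(3357788515045369)/2851393 ≈ 121.93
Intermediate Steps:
X(O) = 73 - O (X(O) = 3 + (70 - O) = 73 - O)
S = 16115012100/2851393 (S = 13662/(-7382/(-3044) + (73 - 1*79)/775) = 13662/(-7382*(-1/3044) + (73 - 79)*(1/775)) = 13662/(3691/1522 - 6*1/775) = 13662/(3691/1522 - 6/775) = 13662/(2851393/1179550) = 13662*(1179550/2851393) = 16115012100/2851393 ≈ 5651.6)
E = 9216 (E = 96**2 = 9216)
sqrt(E + S) = sqrt(9216 + 16115012100/2851393) = sqrt(42393449988/2851393) = 6*sqrt(3357788515045369)/2851393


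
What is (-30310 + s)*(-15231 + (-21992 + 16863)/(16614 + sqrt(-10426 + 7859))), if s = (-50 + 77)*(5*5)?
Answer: 124593275483550465/276027563 - 151997915*I*sqrt(2567)/276027563 ≈ 4.5138e+8 - 27.9*I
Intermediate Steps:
s = 675 (s = 27*25 = 675)
(-30310 + s)*(-15231 + (-21992 + 16863)/(16614 + sqrt(-10426 + 7859))) = (-30310 + 675)*(-15231 + (-21992 + 16863)/(16614 + sqrt(-10426 + 7859))) = -29635*(-15231 - 5129/(16614 + sqrt(-2567))) = -29635*(-15231 - 5129/(16614 + I*sqrt(2567))) = 451370685 + 151997915/(16614 + I*sqrt(2567))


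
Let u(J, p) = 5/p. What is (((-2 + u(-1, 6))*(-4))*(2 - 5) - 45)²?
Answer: 3481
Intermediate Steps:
(((-2 + u(-1, 6))*(-4))*(2 - 5) - 45)² = (((-2 + 5/6)*(-4))*(2 - 5) - 45)² = (((-2 + 5*(⅙))*(-4))*(-3) - 45)² = (((-2 + ⅚)*(-4))*(-3) - 45)² = (-7/6*(-4)*(-3) - 45)² = ((14/3)*(-3) - 45)² = (-14 - 45)² = (-59)² = 3481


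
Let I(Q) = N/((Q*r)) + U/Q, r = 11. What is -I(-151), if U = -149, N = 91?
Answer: -1548/1661 ≈ -0.93197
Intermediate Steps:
I(Q) = -1548/(11*Q) (I(Q) = 91/((Q*11)) - 149/Q = 91/((11*Q)) - 149/Q = 91*(1/(11*Q)) - 149/Q = 91/(11*Q) - 149/Q = -1548/(11*Q))
-I(-151) = -(-1548)/(11*(-151)) = -(-1548)*(-1)/(11*151) = -1*1548/1661 = -1548/1661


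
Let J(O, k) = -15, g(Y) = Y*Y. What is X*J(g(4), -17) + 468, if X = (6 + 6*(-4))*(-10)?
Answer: -2232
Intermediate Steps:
g(Y) = Y**2
X = 180 (X = (6 - 24)*(-10) = -18*(-10) = 180)
X*J(g(4), -17) + 468 = 180*(-15) + 468 = -2700 + 468 = -2232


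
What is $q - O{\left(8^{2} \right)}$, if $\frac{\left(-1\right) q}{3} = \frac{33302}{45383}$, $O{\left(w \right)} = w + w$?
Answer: $- \frac{5908930}{45383} \approx -130.2$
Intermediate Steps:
$O{\left(w \right)} = 2 w$
$q = - \frac{99906}{45383}$ ($q = - 3 \cdot \frac{33302}{45383} = - 3 \cdot 33302 \cdot \frac{1}{45383} = \left(-3\right) \frac{33302}{45383} = - \frac{99906}{45383} \approx -2.2014$)
$q - O{\left(8^{2} \right)} = - \frac{99906}{45383} - 2 \cdot 8^{2} = - \frac{99906}{45383} - 2 \cdot 64 = - \frac{99906}{45383} - 128 = - \frac{5908930}{45383}$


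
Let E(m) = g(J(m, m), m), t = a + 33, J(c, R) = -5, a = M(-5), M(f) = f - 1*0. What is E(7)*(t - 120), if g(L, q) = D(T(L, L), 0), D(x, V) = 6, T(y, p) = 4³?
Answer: -552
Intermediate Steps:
T(y, p) = 64
M(f) = f (M(f) = f + 0 = f)
a = -5
t = 28 (t = -5 + 33 = 28)
g(L, q) = 6
E(m) = 6
E(7)*(t - 120) = 6*(28 - 120) = 6*(-92) = -552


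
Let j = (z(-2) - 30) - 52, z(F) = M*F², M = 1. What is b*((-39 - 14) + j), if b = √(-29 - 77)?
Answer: -131*I*√106 ≈ -1348.7*I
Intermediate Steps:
z(F) = F² (z(F) = 1*F² = F²)
b = I*√106 (b = √(-106) = I*√106 ≈ 10.296*I)
j = -78 (j = ((-2)² - 30) - 52 = (4 - 30) - 52 = -26 - 52 = -78)
b*((-39 - 14) + j) = (I*√106)*((-39 - 14) - 78) = (I*√106)*(-53 - 78) = (I*√106)*(-131) = -131*I*√106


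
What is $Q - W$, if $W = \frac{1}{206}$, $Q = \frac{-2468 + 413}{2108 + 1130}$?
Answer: $- \frac{106642}{166757} \approx -0.63951$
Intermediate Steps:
$Q = - \frac{2055}{3238} \approx -0.63465$
$W = \frac{1}{206} \approx 0.0048544$
$Q - W = - \frac{2055}{3238} - \frac{1}{206} = - \frac{106642}{166757}$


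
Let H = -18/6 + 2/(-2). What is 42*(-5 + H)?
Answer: -378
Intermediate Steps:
H = -4 (H = -18*⅙ + 2*(-½) = -3 - 1 = -4)
42*(-5 + H) = 42*(-5 - 4) = 42*(-9) = -378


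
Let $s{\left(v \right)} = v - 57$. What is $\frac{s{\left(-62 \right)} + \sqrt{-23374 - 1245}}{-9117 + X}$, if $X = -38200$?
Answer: $\frac{119}{47317} - \frac{i \sqrt{24619}}{47317} \approx 0.002515 - 0.003316 i$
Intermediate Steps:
$s{\left(v \right)} = -57 + v$ ($s{\left(v \right)} = v - 57 = -57 + v$)
$\frac{s{\left(-62 \right)} + \sqrt{-23374 - 1245}}{-9117 + X} = \frac{\left(-57 - 62\right) + \sqrt{-23374 - 1245}}{-9117 - 38200} = \frac{-119 + \sqrt{-24619}}{-47317} = \left(-119 + i \sqrt{24619}\right) \left(- \frac{1}{47317}\right) = \frac{119}{47317} - \frac{i \sqrt{24619}}{47317}$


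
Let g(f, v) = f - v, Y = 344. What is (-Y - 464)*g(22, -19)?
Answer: -33128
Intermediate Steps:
(-Y - 464)*g(22, -19) = (-1*344 - 464)*(22 - 1*(-19)) = (-344 - 464)*(22 + 19) = -808*41 = -33128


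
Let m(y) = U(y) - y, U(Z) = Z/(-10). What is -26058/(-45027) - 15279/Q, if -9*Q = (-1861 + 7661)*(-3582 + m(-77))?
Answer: 174125874641/304447659060 ≈ 0.57194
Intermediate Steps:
U(Z) = -Z/10 (U(Z) = Z*(-⅒) = -Z/10)
m(y) = -11*y/10 (m(y) = -y/10 - y = -11*y/10)
Q = 20284340/9 (Q = -(-1861 + 7661)*(-3582 - 11/10*(-77))/9 = -5800*(-3582 + 847/10)/9 = -5800*(-34973)/(9*10) = -⅑*(-20284340) = 20284340/9 ≈ 2.2538e+6)
-26058/(-45027) - 15279/Q = -26058/(-45027) - 15279/20284340/9 = -26058*(-1/45027) - 15279*9/20284340 = 8686/15009 - 137511/20284340 = 174125874641/304447659060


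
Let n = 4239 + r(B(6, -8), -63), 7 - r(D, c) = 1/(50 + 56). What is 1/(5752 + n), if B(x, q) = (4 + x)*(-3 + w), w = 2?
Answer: 106/1059787 ≈ 0.00010002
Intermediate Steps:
B(x, q) = -4 - x (B(x, q) = (4 + x)*(-3 + 2) = (4 + x)*(-1) = -4 - x)
r(D, c) = 741/106 (r(D, c) = 7 - 1/(50 + 56) = 7 - 1/106 = 741/106)
n = 450075/106 (n = 4239 + 741/106 = 450075/106 ≈ 4246.0)
1/(5752 + n) = 1/(5752 + 450075/106) = 1/(1059787/106) = 106/1059787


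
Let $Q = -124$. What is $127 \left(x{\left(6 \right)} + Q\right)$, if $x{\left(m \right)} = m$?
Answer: $-14986$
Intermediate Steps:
$127 \left(x{\left(6 \right)} + Q\right) = 127 \left(6 - 124\right) = 127 \left(-118\right) = -14986$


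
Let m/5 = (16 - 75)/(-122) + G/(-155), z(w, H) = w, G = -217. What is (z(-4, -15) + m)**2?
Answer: 436921/14884 ≈ 29.355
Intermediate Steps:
m = 1149/122 (m = 5*((16 - 75)/(-122) - 217/(-155)) = 5*(-59*(-1/122) - 217*(-1/155)) = 5*(59/122 + 7/5) = 5*(1149/610) = 1149/122 ≈ 9.4180)
(z(-4, -15) + m)**2 = (-4 + 1149/122)**2 = (661/122)**2 = 436921/14884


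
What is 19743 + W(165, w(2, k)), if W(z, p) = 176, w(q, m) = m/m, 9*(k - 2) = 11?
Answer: 19919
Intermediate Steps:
k = 29/9 (k = 2 + (⅑)*11 = 2 + 11/9 = 29/9 ≈ 3.2222)
w(q, m) = 1
19743 + W(165, w(2, k)) = 19743 + 176 = 19919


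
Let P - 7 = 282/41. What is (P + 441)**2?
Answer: 347822500/1681 ≈ 2.0691e+5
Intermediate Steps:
P = 569/41 (P = 7 + 282/41 = 569/41 ≈ 13.878)
(P + 441)**2 = (569/41 + 441)**2 = (18650/41)**2 = 347822500/1681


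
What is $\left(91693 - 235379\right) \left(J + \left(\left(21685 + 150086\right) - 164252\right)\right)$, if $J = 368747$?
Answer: $-54064156476$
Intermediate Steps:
$\left(91693 - 235379\right) \left(J + \left(\left(21685 + 150086\right) - 164252\right)\right) = \left(91693 - 235379\right) \left(368747 + \left(\left(21685 + 150086\right) - 164252\right)\right) = - 143686 \left(368747 + \left(171771 - 164252\right)\right) = - 143686 \left(368747 + 7519\right) = \left(-143686\right) 376266 = -54064156476$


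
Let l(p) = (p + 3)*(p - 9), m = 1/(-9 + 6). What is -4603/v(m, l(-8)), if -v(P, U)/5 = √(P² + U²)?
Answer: 13809*√65026/325130 ≈ 10.831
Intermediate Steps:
m = -⅓ (m = 1/(-3) = -⅓ ≈ -0.33333)
l(p) = (-9 + p)*(3 + p) (l(p) = (3 + p)*(-9 + p) = (-9 + p)*(3 + p))
v(P, U) = -5*√(P² + U²)
-4603/v(m, l(-8)) = -4603*(-1/(5*√((-⅓)² + (-27 + (-8)² - 6*(-8))²))) = -4603*(-1/(5*√(⅑ + (-27 + 64 + 48)²))) = -4603*(-1/(5*√(⅑ + 85²))) = -4603*(-1/(5*√(⅑ + 7225))) = -4603*(-3*√65026/325130) = -(-13809)*√65026/325130 = 13809*√65026/325130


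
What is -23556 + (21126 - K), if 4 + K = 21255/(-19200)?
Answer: -3103863/1280 ≈ -2424.9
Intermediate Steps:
K = -6537/1280 (K = -4 + 21255/(-19200) = -4 + 21255*(-1/19200) = -4 - 1417/1280 = -6537/1280 ≈ -5.1070)
-23556 + (21126 - K) = -23556 + (21126 - 1*(-6537/1280)) = -23556 + (21126 + 6537/1280) = -23556 + 27047817/1280 = -3103863/1280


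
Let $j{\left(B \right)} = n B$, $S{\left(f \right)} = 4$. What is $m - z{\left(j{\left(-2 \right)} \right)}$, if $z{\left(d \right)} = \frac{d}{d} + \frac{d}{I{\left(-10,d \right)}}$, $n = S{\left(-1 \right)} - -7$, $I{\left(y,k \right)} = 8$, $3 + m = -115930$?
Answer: $- \frac{463725}{4} \approx -1.1593 \cdot 10^{5}$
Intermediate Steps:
$m = -115933$ ($m = -3 - 115930 = -115933$)
$n = 11$ ($n = 4 - -7 = 4 + 7 = 11$)
$j{\left(B \right)} = 11 B$
$z{\left(d \right)} = 1 + \frac{d}{8}$ ($z{\left(d \right)} = \frac{d}{d} + \frac{d}{8} = 1 + d \frac{1}{8} = 1 + \frac{d}{8}$)
$m - z{\left(j{\left(-2 \right)} \right)} = -115933 - \left(1 + \frac{11 \left(-2\right)}{8}\right) = -115933 - \left(1 + \frac{1}{8} \left(-22\right)\right) = -115933 - \left(1 - \frac{11}{4}\right) = -115933 - - \frac{7}{4} = -115933 + \frac{7}{4} = - \frac{463725}{4}$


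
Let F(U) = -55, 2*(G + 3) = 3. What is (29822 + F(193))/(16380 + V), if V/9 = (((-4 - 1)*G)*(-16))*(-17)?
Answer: 29767/34740 ≈ 0.85685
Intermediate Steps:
G = -3/2 (G = -3 + (½)*3 = -3 + 3/2 = -3/2 ≈ -1.5000)
V = 18360 (V = 9*((((-4 - 1)*(-3/2))*(-16))*(-17)) = 9*((-5*(-3/2)*(-16))*(-17)) = 9*(((15/2)*(-16))*(-17)) = 9*(-120*(-17)) = 9*2040 = 18360)
(29822 + F(193))/(16380 + V) = (29822 - 55)/(16380 + 18360) = 29767/34740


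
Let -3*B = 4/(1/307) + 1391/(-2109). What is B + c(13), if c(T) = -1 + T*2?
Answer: -2430286/6327 ≈ -384.11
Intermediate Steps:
c(T) = -1 + 2*T
B = -2588461/6327 (B = -(4/(1/307) + 1391/(-2109))/3 = -(4/(1/307) + 1391*(-1/2109))/3 = -(4*307 - 1391/2109)/3 = -(1228 - 1391/2109)/3 = -⅓*2588461/2109 = -2588461/6327 ≈ -409.11)
B + c(13) = -2588461/6327 + (-1 + 2*13) = -2588461/6327 + (-1 + 26) = -2588461/6327 + 25 = -2430286/6327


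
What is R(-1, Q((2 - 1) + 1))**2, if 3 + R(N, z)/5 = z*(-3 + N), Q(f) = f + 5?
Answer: 24025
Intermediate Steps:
Q(f) = 5 + f
R(N, z) = -15 + 5*z*(-3 + N) (R(N, z) = -15 + 5*(z*(-3 + N)) = -15 + 5*z*(-3 + N))
R(-1, Q((2 - 1) + 1))**2 = (-15 - 15*(5 + ((2 - 1) + 1)) + 5*(-1)*(5 + ((2 - 1) + 1)))**2 = (-15 - 15*(5 + (1 + 1)) + 5*(-1)*(5 + (1 + 1)))**2 = (-15 - 15*(5 + 2) + 5*(-1)*(5 + 2))**2 = (-15 - 15*7 + 5*(-1)*7)**2 = (-15 - 105 - 35)**2 = (-155)**2 = 24025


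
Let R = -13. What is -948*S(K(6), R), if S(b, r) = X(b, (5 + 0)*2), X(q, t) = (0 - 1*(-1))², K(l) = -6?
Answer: -948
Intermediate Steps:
X(q, t) = 1 (X(q, t) = (0 + 1)² = 1² = 1)
S(b, r) = 1
-948*S(K(6), R) = -948*1 = -948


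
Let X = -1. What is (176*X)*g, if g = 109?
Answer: -19184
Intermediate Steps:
(176*X)*g = (176*(-1))*109 = -176*109 = -19184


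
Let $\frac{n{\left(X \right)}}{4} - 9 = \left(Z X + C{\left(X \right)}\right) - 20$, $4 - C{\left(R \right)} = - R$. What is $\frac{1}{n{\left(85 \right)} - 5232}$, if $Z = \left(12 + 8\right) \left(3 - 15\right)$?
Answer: $- \frac{1}{86520} \approx -1.1558 \cdot 10^{-5}$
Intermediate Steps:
$C{\left(R \right)} = 4 + R$ ($C{\left(R \right)} = 4 - - R = 4 + R$)
$Z = -240$ ($Z = 20 \left(-12\right) = -240$)
$n{\left(X \right)} = -28 - 956 X$ ($n{\left(X \right)} = 36 + 4 \left(\left(- 240 X + \left(4 + X\right)\right) - 20\right) = 36 + 4 \left(\left(4 - 239 X\right) - 20\right) = 36 + 4 \left(-16 - 239 X\right) = 36 - \left(64 + 956 X\right) = -28 - 956 X$)
$\frac{1}{n{\left(85 \right)} - 5232} = \frac{1}{\left(-28 - 81260\right) - 5232} = \frac{1}{-81288 - 5232} = \frac{1}{-86520} = - \frac{1}{86520}$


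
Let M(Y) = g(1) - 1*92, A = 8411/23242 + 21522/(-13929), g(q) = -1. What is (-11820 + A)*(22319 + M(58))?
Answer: -14176350556134315/53956303 ≈ -2.6274e+8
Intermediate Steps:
A = -127685835/107912606 (A = 8411*(1/23242) + 21522*(-1/13929) = 8411/23242 - 7174/4643 = -127685835/107912606 ≈ -1.1832)
M(Y) = -93 (M(Y) = -1 - 1*92 = -1 - 92 = -93)
(-11820 + A)*(22319 + M(58)) = (-11820 - 127685835/107912606)*(22319 - 93) = -1275654688755/107912606*22226 = -14176350556134315/53956303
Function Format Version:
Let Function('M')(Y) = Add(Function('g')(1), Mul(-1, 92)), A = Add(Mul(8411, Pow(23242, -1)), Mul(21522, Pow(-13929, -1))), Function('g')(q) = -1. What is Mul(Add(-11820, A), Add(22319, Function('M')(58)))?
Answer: Rational(-14176350556134315, 53956303) ≈ -2.6274e+8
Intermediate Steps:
A = Rational(-127685835, 107912606) (A = Add(Mul(8411, Rational(1, 23242)), Mul(21522, Rational(-1, 13929))) = Add(Rational(8411, 23242), Rational(-7174, 4643)) = Rational(-127685835, 107912606) ≈ -1.1832)
Function('M')(Y) = -93 (Function('M')(Y) = Add(-1, Mul(-1, 92)) = Add(-1, -92) = -93)
Mul(Add(-11820, A), Add(22319, Function('M')(58))) = Mul(Add(-11820, Rational(-127685835, 107912606)), Add(22319, -93)) = Mul(Rational(-1275654688755, 107912606), 22226) = Rational(-14176350556134315, 53956303)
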